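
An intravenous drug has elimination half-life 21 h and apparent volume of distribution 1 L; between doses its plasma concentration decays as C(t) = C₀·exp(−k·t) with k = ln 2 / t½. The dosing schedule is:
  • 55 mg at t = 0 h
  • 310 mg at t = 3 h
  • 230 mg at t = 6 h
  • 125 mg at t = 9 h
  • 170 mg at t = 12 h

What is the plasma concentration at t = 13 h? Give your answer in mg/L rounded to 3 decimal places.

715.232 mg/L

k = ln 2 / 21 = 0.03301 per h
Dose 1 (55 mg at t=0 h): 55·exp(−0.03301·13) = 35.811 mg/L
Dose 2 (310 mg at t=3 h): 310·exp(−0.03301·10) = 222.851 mg/L
Dose 3 (230 mg at t=6 h): 230·exp(−0.03301·7) = 182.551 mg/L
Dose 4 (125 mg at t=9 h): 125·exp(−0.03301·4) = 109.540 mg/L
Dose 5 (170 mg at t=12 h): 170·exp(−0.03301·1) = 164.480 mg/L
C(13) = 35.811 + 222.851 + 182.551 + 109.540 + 164.480 = 715.232 mg/L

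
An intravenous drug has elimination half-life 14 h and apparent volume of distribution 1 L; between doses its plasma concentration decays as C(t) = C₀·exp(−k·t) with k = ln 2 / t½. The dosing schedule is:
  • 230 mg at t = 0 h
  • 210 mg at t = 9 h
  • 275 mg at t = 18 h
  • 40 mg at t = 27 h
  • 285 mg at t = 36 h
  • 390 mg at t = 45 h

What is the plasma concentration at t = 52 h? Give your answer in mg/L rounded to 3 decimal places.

k = ln 2 / 14 = 0.04951 per h
Dose 1 (230 mg at t=0 h): 230·exp(−0.04951·52) = 17.523 mg/L
Dose 2 (210 mg at t=9 h): 210·exp(−0.04951·43) = 24.982 mg/L
Dose 3 (275 mg at t=18 h): 275·exp(−0.04951·34) = 51.081 mg/L
Dose 4 (40 mg at t=27 h): 40·exp(−0.04951·25) = 11.601 mg/L
Dose 5 (285 mg at t=36 h): 285·exp(−0.04951·16) = 129.066 mg/L
Dose 6 (390 mg at t=45 h): 390·exp(−0.04951·7) = 275.772 mg/L
C(52) = 17.523 + 24.982 + 51.081 + 11.601 + 129.066 + 275.772 = 510.025 mg/L

510.025 mg/L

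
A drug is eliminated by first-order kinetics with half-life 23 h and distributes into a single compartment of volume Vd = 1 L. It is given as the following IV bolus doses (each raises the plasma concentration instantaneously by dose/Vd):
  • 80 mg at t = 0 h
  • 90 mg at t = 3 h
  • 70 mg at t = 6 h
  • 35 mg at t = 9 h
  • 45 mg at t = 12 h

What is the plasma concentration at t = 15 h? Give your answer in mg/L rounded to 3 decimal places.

k = ln 2 / 23 = 0.03014 per h
Dose 1 (80 mg at t=0 h): 80·exp(−0.03014·15) = 50.906 mg/L
Dose 2 (90 mg at t=3 h): 90·exp(−0.03014·12) = 62.688 mg/L
Dose 3 (70 mg at t=6 h): 70·exp(−0.03014·9) = 53.371 mg/L
Dose 4 (35 mg at t=9 h): 35·exp(−0.03014·6) = 29.210 mg/L
Dose 5 (45 mg at t=12 h): 45·exp(−0.03014·3) = 41.110 mg/L
C(15) = 50.906 + 62.688 + 53.371 + 29.210 + 41.110 = 237.285 mg/L

237.285 mg/L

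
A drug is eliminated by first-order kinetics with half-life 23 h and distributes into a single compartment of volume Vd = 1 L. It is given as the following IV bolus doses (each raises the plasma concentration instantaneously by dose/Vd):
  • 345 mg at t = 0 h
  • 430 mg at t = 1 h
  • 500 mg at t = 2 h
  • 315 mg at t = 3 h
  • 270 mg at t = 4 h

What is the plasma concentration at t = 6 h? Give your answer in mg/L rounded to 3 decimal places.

1642.978 mg/L

k = ln 2 / 23 = 0.03014 per h
Dose 1 (345 mg at t=0 h): 345·exp(−0.03014·6) = 287.932 mg/L
Dose 2 (430 mg at t=1 h): 430·exp(−0.03014·5) = 369.851 mg/L
Dose 3 (500 mg at t=2 h): 500·exp(−0.03014·4) = 443.218 mg/L
Dose 4 (315 mg at t=3 h): 315·exp(−0.03014·3) = 287.770 mg/L
Dose 5 (270 mg at t=4 h): 270·exp(−0.03014·2) = 254.207 mg/L
C(6) = 287.932 + 369.851 + 443.218 + 287.770 + 254.207 = 1642.978 mg/L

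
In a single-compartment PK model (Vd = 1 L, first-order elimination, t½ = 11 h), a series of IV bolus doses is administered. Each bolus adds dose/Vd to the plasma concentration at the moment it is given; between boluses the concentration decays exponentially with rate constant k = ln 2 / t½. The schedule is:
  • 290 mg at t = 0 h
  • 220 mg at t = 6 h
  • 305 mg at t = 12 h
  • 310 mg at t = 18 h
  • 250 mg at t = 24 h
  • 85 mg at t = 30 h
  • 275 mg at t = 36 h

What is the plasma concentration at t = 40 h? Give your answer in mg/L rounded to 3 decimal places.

529.099 mg/L

k = ln 2 / 11 = 0.06301 per h
Dose 1 (290 mg at t=0 h): 290·exp(−0.06301·40) = 23.321 mg/L
Dose 2 (220 mg at t=6 h): 220·exp(−0.06301·34) = 25.821 mg/L
Dose 3 (305 mg at t=12 h): 305·exp(−0.06301·28) = 52.245 mg/L
Dose 4 (310 mg at t=18 h): 310·exp(−0.06301·22) = 77.500 mg/L
Dose 5 (250 mg at t=24 h): 250·exp(−0.06301·16) = 91.218 mg/L
Dose 6 (85 mg at t=30 h): 85·exp(−0.06301·10) = 45.264 mg/L
Dose 7 (275 mg at t=36 h): 275·exp(−0.06301·4) = 213.731 mg/L
C(40) = 23.321 + 25.821 + 52.245 + 77.500 + 91.218 + 45.264 + 213.731 = 529.099 mg/L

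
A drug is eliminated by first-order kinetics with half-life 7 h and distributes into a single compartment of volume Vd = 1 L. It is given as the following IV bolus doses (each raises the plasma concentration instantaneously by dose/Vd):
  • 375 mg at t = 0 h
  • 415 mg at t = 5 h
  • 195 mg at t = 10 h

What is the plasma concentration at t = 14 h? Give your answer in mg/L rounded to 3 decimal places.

395.195 mg/L

k = ln 2 / 7 = 0.09902 per h
Dose 1 (375 mg at t=0 h): 375·exp(−0.09902·14) = 93.750 mg/L
Dose 2 (415 mg at t=5 h): 415·exp(−0.09902·9) = 170.220 mg/L
Dose 3 (195 mg at t=10 h): 195·exp(−0.09902·4) = 131.225 mg/L
C(14) = 93.750 + 170.220 + 131.225 = 395.195 mg/L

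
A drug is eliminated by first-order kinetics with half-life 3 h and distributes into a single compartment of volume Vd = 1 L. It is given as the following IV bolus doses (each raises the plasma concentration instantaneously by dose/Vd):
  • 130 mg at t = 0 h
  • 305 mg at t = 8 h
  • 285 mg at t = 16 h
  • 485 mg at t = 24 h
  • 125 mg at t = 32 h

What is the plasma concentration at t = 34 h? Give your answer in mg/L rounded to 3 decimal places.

k = ln 2 / 3 = 0.23105 per h
Dose 1 (130 mg at t=0 h): 130·exp(−0.23105·34) = 0.050 mg/L
Dose 2 (305 mg at t=8 h): 305·exp(−0.23105·26) = 0.751 mg/L
Dose 3 (285 mg at t=16 h): 285·exp(−0.23105·18) = 4.453 mg/L
Dose 4 (485 mg at t=24 h): 485·exp(−0.23105·10) = 48.118 mg/L
Dose 5 (125 mg at t=32 h): 125·exp(−0.23105·2) = 78.745 mg/L
C(34) = 0.050 + 0.751 + 4.453 + 48.118 + 78.745 = 132.117 mg/L

132.117 mg/L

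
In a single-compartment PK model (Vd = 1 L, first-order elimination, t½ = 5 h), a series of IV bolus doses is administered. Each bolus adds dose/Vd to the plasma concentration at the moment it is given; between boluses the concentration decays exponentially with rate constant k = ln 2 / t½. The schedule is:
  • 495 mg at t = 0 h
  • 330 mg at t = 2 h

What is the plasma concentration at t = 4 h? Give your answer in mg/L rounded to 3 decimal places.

534.396 mg/L

k = ln 2 / 5 = 0.13863 per h
Dose 1 (495 mg at t=0 h): 495·exp(−0.13863·4) = 284.303 mg/L
Dose 2 (330 mg at t=2 h): 330·exp(−0.13863·2) = 250.093 mg/L
C(4) = 284.303 + 250.093 = 534.396 mg/L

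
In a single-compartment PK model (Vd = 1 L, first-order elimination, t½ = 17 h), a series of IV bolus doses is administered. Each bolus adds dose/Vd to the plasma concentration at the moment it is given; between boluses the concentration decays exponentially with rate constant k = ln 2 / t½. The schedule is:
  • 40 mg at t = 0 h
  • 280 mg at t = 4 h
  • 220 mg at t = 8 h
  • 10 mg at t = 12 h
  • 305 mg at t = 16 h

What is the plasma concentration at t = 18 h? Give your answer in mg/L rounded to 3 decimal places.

k = ln 2 / 17 = 0.04077 per h
Dose 1 (40 mg at t=0 h): 40·exp(−0.04077·18) = 19.201 mg/L
Dose 2 (280 mg at t=4 h): 280·exp(−0.04077·14) = 158.216 mg/L
Dose 3 (220 mg at t=8 h): 220·exp(−0.04077·10) = 146.334 mg/L
Dose 4 (10 mg at t=12 h): 10·exp(−0.04077·6) = 7.830 mg/L
Dose 5 (305 mg at t=16 h): 305·exp(−0.04077·2) = 281.115 mg/L
C(18) = 19.201 + 158.216 + 146.334 + 7.830 + 281.115 = 612.697 mg/L

612.697 mg/L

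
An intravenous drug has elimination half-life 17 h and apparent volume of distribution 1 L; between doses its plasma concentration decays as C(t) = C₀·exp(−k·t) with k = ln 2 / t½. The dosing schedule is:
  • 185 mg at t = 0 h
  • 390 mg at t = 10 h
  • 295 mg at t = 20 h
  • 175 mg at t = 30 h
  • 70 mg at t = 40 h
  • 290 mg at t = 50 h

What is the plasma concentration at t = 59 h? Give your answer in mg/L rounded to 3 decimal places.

416.554 mg/L

k = ln 2 / 17 = 0.04077 per h
Dose 1 (185 mg at t=0 h): 185·exp(−0.04077·59) = 16.689 mg/L
Dose 2 (390 mg at t=10 h): 390·exp(−0.04077·49) = 52.892 mg/L
Dose 3 (295 mg at t=20 h): 295·exp(−0.04077·39) = 60.148 mg/L
Dose 4 (175 mg at t=30 h): 175·exp(−0.04077·29) = 53.643 mg/L
Dose 5 (70 mg at t=40 h): 70·exp(−0.04077·19) = 32.259 mg/L
Dose 6 (290 mg at t=50 h): 290·exp(−0.04077·9) = 200.923 mg/L
C(59) = 16.689 + 52.892 + 60.148 + 53.643 + 32.259 + 200.923 = 416.554 mg/L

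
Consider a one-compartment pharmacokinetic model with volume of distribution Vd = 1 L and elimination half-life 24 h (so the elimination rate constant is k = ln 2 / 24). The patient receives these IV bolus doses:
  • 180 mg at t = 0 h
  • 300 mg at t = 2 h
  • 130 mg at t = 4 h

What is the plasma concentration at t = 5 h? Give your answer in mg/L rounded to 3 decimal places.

k = ln 2 / 24 = 0.02888 per h
Dose 1 (180 mg at t=0 h): 180·exp(−0.02888·5) = 155.797 mg/L
Dose 2 (300 mg at t=2 h): 300·exp(−0.02888·3) = 275.101 mg/L
Dose 3 (130 mg at t=4 h): 130·exp(−0.02888·1) = 126.299 mg/L
C(5) = 155.797 + 275.101 + 126.299 = 557.197 mg/L

557.197 mg/L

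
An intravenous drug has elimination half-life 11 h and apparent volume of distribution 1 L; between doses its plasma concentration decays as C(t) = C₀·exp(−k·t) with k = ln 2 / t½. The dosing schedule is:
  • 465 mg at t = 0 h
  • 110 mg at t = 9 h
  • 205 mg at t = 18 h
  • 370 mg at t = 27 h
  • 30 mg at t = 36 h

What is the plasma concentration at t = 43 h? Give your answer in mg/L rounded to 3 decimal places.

240.587 mg/L

k = ln 2 / 11 = 0.06301 per h
Dose 1 (465 mg at t=0 h): 465·exp(−0.06301·43) = 30.953 mg/L
Dose 2 (110 mg at t=9 h): 110·exp(−0.06301·34) = 12.910 mg/L
Dose 3 (205 mg at t=18 h): 205·exp(−0.06301·25) = 42.422 mg/L
Dose 4 (370 mg at t=27 h): 370·exp(−0.06301·16) = 135.002 mg/L
Dose 5 (30 mg at t=36 h): 30·exp(−0.06301·7) = 19.300 mg/L
C(43) = 30.953 + 12.910 + 42.422 + 135.002 + 19.300 = 240.587 mg/L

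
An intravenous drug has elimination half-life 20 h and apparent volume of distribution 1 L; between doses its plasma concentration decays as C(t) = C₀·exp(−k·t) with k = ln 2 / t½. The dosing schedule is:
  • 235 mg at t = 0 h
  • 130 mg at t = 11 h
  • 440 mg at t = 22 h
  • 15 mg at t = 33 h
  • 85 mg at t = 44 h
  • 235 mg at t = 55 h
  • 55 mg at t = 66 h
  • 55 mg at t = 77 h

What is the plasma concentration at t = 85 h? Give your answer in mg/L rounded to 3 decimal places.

k = ln 2 / 20 = 0.03466 per h
Dose 1 (235 mg at t=0 h): 235·exp(−0.03466·85) = 12.351 mg/L
Dose 2 (130 mg at t=11 h): 130·exp(−0.03466·74) = 10.003 mg/L
Dose 3 (440 mg at t=22 h): 440·exp(−0.03466·63) = 49.569 mg/L
Dose 4 (15 mg at t=33 h): 15·exp(−0.03466·52) = 2.474 mg/L
Dose 5 (85 mg at t=44 h): 85·exp(−0.03466·41) = 20.526 mg/L
Dose 6 (235 mg at t=55 h): 235·exp(−0.03466·30) = 83.085 mg/L
Dose 7 (55 mg at t=66 h): 55·exp(−0.03466·19) = 28.470 mg/L
Dose 8 (55 mg at t=77 h): 55·exp(−0.03466·8) = 41.682 mg/L
C(85) = 12.351 + 10.003 + 49.569 + 2.474 + 20.526 + 83.085 + 28.470 + 41.682 = 248.160 mg/L

248.160 mg/L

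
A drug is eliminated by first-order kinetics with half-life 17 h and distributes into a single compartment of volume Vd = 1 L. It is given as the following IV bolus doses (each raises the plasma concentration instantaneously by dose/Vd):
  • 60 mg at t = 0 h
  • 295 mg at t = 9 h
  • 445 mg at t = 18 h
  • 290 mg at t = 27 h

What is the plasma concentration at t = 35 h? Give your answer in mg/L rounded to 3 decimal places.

k = ln 2 / 17 = 0.04077 per h
Dose 1 (60 mg at t=0 h): 60·exp(−0.04077·35) = 14.401 mg/L
Dose 2 (295 mg at t=9 h): 295·exp(−0.04077·26) = 102.193 mg/L
Dose 3 (445 mg at t=18 h): 445·exp(−0.04077·17) = 222.500 mg/L
Dose 4 (290 mg at t=27 h): 290·exp(−0.04077·8) = 209.284 mg/L
C(35) = 14.401 + 102.193 + 222.500 + 209.284 = 548.379 mg/L

548.379 mg/L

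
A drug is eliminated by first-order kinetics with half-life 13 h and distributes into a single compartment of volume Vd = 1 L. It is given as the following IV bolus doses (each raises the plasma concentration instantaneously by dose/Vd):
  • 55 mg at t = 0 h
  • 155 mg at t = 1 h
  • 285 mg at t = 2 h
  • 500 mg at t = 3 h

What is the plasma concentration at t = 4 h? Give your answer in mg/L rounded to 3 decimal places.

906.736 mg/L

k = ln 2 / 13 = 0.05332 per h
Dose 1 (55 mg at t=0 h): 55·exp(−0.05332·4) = 44.436 mg/L
Dose 2 (155 mg at t=1 h): 155·exp(−0.05332·3) = 132.088 mg/L
Dose 3 (285 mg at t=2 h): 285·exp(−0.05332·2) = 256.173 mg/L
Dose 4 (500 mg at t=3 h): 500·exp(−0.05332·1) = 474.039 mg/L
C(4) = 44.436 + 132.088 + 256.173 + 474.039 = 906.736 mg/L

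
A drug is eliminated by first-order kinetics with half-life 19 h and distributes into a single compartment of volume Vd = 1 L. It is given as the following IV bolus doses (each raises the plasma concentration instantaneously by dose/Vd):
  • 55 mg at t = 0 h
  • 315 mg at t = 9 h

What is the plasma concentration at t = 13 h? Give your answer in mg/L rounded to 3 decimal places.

306.459 mg/L

k = ln 2 / 19 = 0.03648 per h
Dose 1 (55 mg at t=0 h): 55·exp(−0.03648·13) = 34.229 mg/L
Dose 2 (315 mg at t=9 h): 315·exp(−0.03648·4) = 272.230 mg/L
C(13) = 34.229 + 272.230 = 306.459 mg/L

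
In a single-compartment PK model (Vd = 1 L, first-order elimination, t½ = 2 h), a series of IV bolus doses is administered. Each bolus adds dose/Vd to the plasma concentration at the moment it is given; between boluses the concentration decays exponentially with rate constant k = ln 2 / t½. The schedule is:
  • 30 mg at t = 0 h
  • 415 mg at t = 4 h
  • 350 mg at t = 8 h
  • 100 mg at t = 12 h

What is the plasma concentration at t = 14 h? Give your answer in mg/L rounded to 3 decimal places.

106.953 mg/L

k = ln 2 / 2 = 0.34657 per h
Dose 1 (30 mg at t=0 h): 30·exp(−0.34657·14) = 0.234 mg/L
Dose 2 (415 mg at t=4 h): 415·exp(−0.34657·10) = 12.969 mg/L
Dose 3 (350 mg at t=8 h): 350·exp(−0.34657·6) = 43.750 mg/L
Dose 4 (100 mg at t=12 h): 100·exp(−0.34657·2) = 50.000 mg/L
C(14) = 0.234 + 12.969 + 43.750 + 50.000 = 106.953 mg/L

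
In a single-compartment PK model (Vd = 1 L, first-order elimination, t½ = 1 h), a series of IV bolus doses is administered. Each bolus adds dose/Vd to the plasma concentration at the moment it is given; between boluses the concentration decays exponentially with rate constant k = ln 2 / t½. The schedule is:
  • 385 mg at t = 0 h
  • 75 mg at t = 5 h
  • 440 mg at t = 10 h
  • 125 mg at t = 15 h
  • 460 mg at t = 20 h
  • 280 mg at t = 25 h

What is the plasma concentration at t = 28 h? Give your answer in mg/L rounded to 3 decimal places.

36.814 mg/L

k = ln 2 / 1 = 0.69315 per h
Dose 1 (385 mg at t=0 h): 385·exp(−0.69315·28) = 0.000 mg/L
Dose 2 (75 mg at t=5 h): 75·exp(−0.69315·23) = 0.000 mg/L
Dose 3 (440 mg at t=10 h): 440·exp(−0.69315·18) = 0.002 mg/L
Dose 4 (125 mg at t=15 h): 125·exp(−0.69315·13) = 0.015 mg/L
Dose 5 (460 mg at t=20 h): 460·exp(−0.69315·8) = 1.797 mg/L
Dose 6 (280 mg at t=25 h): 280·exp(−0.69315·3) = 35.000 mg/L
C(28) = 0.000 + 0.000 + 0.002 + 0.015 + 1.797 + 35.000 = 36.814 mg/L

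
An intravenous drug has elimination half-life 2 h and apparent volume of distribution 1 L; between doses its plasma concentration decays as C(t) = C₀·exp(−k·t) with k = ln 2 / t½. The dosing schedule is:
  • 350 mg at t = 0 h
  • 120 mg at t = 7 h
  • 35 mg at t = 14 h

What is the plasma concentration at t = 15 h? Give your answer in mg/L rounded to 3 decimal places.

34.182 mg/L

k = ln 2 / 2 = 0.34657 per h
Dose 1 (350 mg at t=0 h): 350·exp(−0.34657·15) = 1.933 mg/L
Dose 2 (120 mg at t=7 h): 120·exp(−0.34657·8) = 7.500 mg/L
Dose 3 (35 mg at t=14 h): 35·exp(−0.34657·1) = 24.749 mg/L
C(15) = 1.933 + 7.500 + 24.749 = 34.182 mg/L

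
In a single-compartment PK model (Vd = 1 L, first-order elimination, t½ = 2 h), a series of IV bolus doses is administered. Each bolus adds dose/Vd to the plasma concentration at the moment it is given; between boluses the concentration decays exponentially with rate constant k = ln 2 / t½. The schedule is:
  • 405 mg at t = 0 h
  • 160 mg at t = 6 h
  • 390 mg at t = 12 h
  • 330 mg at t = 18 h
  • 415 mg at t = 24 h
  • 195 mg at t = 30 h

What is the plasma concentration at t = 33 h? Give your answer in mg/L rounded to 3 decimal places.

89.394 mg/L

k = ln 2 / 2 = 0.34657 per h
Dose 1 (405 mg at t=0 h): 405·exp(−0.34657·33) = 0.004 mg/L
Dose 2 (160 mg at t=6 h): 160·exp(−0.34657·27) = 0.014 mg/L
Dose 3 (390 mg at t=12 h): 390·exp(−0.34657·21) = 0.269 mg/L
Dose 4 (330 mg at t=18 h): 330·exp(−0.34657·15) = 1.823 mg/L
Dose 5 (415 mg at t=24 h): 415·exp(−0.34657·9) = 18.341 mg/L
Dose 6 (195 mg at t=30 h): 195·exp(−0.34657·3) = 68.943 mg/L
C(33) = 0.004 + 0.014 + 0.269 + 1.823 + 18.341 + 68.943 = 89.394 mg/L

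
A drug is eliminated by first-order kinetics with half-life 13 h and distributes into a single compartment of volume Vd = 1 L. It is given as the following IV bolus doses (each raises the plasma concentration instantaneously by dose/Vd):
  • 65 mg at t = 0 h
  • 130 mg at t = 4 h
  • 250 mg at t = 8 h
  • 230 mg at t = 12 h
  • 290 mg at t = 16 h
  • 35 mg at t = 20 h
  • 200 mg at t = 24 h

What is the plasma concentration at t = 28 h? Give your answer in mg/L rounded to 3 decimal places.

572.202 mg/L

k = ln 2 / 13 = 0.05332 per h
Dose 1 (65 mg at t=0 h): 65·exp(−0.05332·28) = 14.606 mg/L
Dose 2 (130 mg at t=4 h): 130·exp(−0.05332·24) = 36.157 mg/L
Dose 3 (250 mg at t=8 h): 250·exp(−0.05332·20) = 86.063 mg/L
Dose 4 (230 mg at t=12 h): 230·exp(−0.05332·16) = 98.001 mg/L
Dose 5 (290 mg at t=16 h): 290·exp(−0.05332·12) = 152.941 mg/L
Dose 6 (35 mg at t=20 h): 35·exp(−0.05332·8) = 22.846 mg/L
Dose 7 (200 mg at t=24 h): 200·exp(−0.05332·4) = 161.587 mg/L
C(28) = 14.606 + 36.157 + 86.063 + 98.001 + 152.941 + 22.846 + 161.587 = 572.202 mg/L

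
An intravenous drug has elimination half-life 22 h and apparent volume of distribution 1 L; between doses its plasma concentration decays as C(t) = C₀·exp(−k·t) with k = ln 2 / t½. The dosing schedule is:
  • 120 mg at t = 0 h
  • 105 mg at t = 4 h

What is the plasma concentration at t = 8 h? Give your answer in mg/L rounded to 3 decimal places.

185.831 mg/L

k = ln 2 / 22 = 0.03151 per h
Dose 1 (120 mg at t=0 h): 120·exp(−0.03151·8) = 93.264 mg/L
Dose 2 (105 mg at t=4 h): 105·exp(−0.03151·4) = 92.567 mg/L
C(8) = 93.264 + 92.567 = 185.831 mg/L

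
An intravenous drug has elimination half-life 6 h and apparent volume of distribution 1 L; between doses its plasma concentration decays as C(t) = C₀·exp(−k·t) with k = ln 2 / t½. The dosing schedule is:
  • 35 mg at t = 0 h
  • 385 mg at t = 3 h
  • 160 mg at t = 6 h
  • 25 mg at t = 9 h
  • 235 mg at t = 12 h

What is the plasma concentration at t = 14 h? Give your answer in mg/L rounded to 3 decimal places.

379.028 mg/L

k = ln 2 / 6 = 0.11552 per h
Dose 1 (35 mg at t=0 h): 35·exp(−0.11552·14) = 6.945 mg/L
Dose 2 (385 mg at t=3 h): 385·exp(−0.11552·11) = 108.037 mg/L
Dose 3 (160 mg at t=6 h): 160·exp(−0.11552·8) = 63.496 mg/L
Dose 4 (25 mg at t=9 h): 25·exp(−0.11552·5) = 14.031 mg/L
Dose 5 (235 mg at t=12 h): 235·exp(−0.11552·2) = 186.520 mg/L
C(14) = 6.945 + 108.037 + 63.496 + 14.031 + 186.520 = 379.028 mg/L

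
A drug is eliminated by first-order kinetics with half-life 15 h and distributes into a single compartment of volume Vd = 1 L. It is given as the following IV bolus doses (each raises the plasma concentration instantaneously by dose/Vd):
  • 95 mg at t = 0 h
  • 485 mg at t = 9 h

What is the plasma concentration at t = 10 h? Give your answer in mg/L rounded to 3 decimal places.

k = ln 2 / 15 = 0.04621 per h
Dose 1 (95 mg at t=0 h): 95·exp(−0.04621·10) = 59.846 mg/L
Dose 2 (485 mg at t=9 h): 485·exp(−0.04621·1) = 463.098 mg/L
C(10) = 59.846 + 463.098 = 522.944 mg/L

522.944 mg/L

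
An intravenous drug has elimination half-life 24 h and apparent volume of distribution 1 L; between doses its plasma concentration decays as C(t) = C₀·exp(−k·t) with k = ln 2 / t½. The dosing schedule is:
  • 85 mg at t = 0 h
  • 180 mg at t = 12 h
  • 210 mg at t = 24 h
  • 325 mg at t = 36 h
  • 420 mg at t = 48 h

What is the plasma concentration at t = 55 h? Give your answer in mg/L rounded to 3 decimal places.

685.999 mg/L

k = ln 2 / 24 = 0.02888 per h
Dose 1 (85 mg at t=0 h): 85·exp(−0.02888·55) = 17.360 mg/L
Dose 2 (180 mg at t=12 h): 180·exp(−0.02888·43) = 51.991 mg/L
Dose 3 (210 mg at t=24 h): 210·exp(−0.02888·31) = 85.781 mg/L
Dose 4 (325 mg at t=36 h): 325·exp(−0.02888·19) = 187.745 mg/L
Dose 5 (420 mg at t=48 h): 420·exp(−0.02888·7) = 343.122 mg/L
C(55) = 17.360 + 51.991 + 85.781 + 187.745 + 343.122 = 685.999 mg/L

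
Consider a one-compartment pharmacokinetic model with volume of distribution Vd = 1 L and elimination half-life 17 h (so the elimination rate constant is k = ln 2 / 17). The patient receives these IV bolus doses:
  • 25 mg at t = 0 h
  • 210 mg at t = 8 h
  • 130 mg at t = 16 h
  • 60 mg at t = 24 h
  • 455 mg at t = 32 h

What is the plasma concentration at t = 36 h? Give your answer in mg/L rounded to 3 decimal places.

553.640 mg/L

k = ln 2 / 17 = 0.04077 per h
Dose 1 (25 mg at t=0 h): 25·exp(−0.04077·36) = 5.761 mg/L
Dose 2 (210 mg at t=8 h): 210·exp(−0.04077·28) = 67.051 mg/L
Dose 3 (130 mg at t=16 h): 130·exp(−0.04077·20) = 57.516 mg/L
Dose 4 (60 mg at t=24 h): 60·exp(−0.04077·12) = 36.784 mg/L
Dose 5 (455 mg at t=32 h): 455·exp(−0.04077·4) = 386.528 mg/L
C(36) = 5.761 + 67.051 + 57.516 + 36.784 + 386.528 = 553.640 mg/L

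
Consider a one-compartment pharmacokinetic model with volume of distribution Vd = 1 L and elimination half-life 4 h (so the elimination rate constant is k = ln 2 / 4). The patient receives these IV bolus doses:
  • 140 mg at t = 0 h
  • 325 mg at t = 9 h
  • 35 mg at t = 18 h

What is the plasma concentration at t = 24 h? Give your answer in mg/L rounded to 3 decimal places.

38.718 mg/L

k = ln 2 / 4 = 0.17329 per h
Dose 1 (140 mg at t=0 h): 140·exp(−0.17329·24) = 2.188 mg/L
Dose 2 (325 mg at t=9 h): 325·exp(−0.17329·15) = 24.156 mg/L
Dose 3 (35 mg at t=18 h): 35·exp(−0.17329·6) = 12.374 mg/L
C(24) = 2.188 + 24.156 + 12.374 = 38.718 mg/L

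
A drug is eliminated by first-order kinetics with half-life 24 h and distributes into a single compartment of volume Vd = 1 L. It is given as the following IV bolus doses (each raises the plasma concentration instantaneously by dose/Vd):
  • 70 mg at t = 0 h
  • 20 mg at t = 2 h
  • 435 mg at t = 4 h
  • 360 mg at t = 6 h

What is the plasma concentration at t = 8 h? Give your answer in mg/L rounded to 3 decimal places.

799.713 mg/L

k = ln 2 / 24 = 0.02888 per h
Dose 1 (70 mg at t=0 h): 70·exp(−0.02888·8) = 55.559 mg/L
Dose 2 (20 mg at t=2 h): 20·exp(−0.02888·6) = 16.818 mg/L
Dose 3 (435 mg at t=4 h): 435·exp(−0.02888·4) = 387.541 mg/L
Dose 4 (360 mg at t=6 h): 360·exp(−0.02888·2) = 339.795 mg/L
C(8) = 55.559 + 16.818 + 387.541 + 339.795 = 799.713 mg/L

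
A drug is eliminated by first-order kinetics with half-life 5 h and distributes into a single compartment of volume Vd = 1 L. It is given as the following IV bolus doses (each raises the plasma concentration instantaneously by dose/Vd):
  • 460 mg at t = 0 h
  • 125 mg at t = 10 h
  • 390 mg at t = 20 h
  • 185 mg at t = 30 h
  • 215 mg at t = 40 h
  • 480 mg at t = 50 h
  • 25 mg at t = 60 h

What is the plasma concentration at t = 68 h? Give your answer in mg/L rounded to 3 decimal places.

k = ln 2 / 5 = 0.13863 per h
Dose 1 (460 mg at t=0 h): 460·exp(−0.13863·68) = 0.037 mg/L
Dose 2 (125 mg at t=10 h): 125·exp(−0.13863·58) = 0.040 mg/L
Dose 3 (390 mg at t=20 h): 390·exp(−0.13863·48) = 0.503 mg/L
Dose 4 (185 mg at t=30 h): 185·exp(−0.13863·38) = 0.954 mg/L
Dose 5 (215 mg at t=40 h): 215·exp(−0.13863·28) = 4.433 mg/L
Dose 6 (480 mg at t=50 h): 480·exp(−0.13863·18) = 39.585 mg/L
Dose 7 (25 mg at t=60 h): 25·exp(−0.13863·8) = 8.247 mg/L
C(68) = 0.037 + 0.040 + 0.503 + 0.954 + 4.433 + 39.585 + 8.247 = 53.798 mg/L

53.798 mg/L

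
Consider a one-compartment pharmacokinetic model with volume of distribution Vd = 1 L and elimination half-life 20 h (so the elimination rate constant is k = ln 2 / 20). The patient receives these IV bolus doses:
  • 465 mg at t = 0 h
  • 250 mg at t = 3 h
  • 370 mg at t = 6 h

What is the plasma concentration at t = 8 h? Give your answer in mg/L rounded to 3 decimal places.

907.850 mg/L

k = ln 2 / 20 = 0.03466 per h
Dose 1 (465 mg at t=0 h): 465·exp(−0.03466·8) = 352.404 mg/L
Dose 2 (250 mg at t=3 h): 250·exp(−0.03466·5) = 210.224 mg/L
Dose 3 (370 mg at t=6 h): 370·exp(−0.03466·2) = 345.222 mg/L
C(8) = 352.404 + 210.224 + 345.222 = 907.850 mg/L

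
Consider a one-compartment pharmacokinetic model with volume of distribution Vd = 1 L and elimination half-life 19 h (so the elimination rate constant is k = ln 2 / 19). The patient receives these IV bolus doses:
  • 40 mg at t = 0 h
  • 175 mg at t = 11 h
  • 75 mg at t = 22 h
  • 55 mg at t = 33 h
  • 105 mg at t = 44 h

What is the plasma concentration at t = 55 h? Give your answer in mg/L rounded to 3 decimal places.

k = ln 2 / 19 = 0.03648 per h
Dose 1 (40 mg at t=0 h): 40·exp(−0.03648·55) = 5.378 mg/L
Dose 2 (175 mg at t=11 h): 175·exp(−0.03648·44) = 35.149 mg/L
Dose 3 (75 mg at t=22 h): 75·exp(−0.03648·33) = 22.502 mg/L
Dose 4 (55 mg at t=33 h): 55·exp(−0.03648·22) = 24.649 mg/L
Dose 5 (105 mg at t=44 h): 105·exp(−0.03648·11) = 70.292 mg/L
C(55) = 5.378 + 35.149 + 22.502 + 24.649 + 70.292 = 157.971 mg/L

157.971 mg/L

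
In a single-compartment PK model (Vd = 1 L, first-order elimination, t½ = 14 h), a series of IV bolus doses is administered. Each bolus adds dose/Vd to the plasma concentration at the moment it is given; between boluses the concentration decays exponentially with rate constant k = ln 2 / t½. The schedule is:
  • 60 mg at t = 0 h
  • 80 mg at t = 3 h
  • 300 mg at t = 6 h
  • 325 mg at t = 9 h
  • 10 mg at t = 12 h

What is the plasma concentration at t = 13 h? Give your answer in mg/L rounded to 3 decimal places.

k = ln 2 / 14 = 0.04951 per h
Dose 1 (60 mg at t=0 h): 60·exp(−0.04951·13) = 31.523 mg/L
Dose 2 (80 mg at t=3 h): 80·exp(−0.04951·10) = 48.761 mg/L
Dose 3 (300 mg at t=6 h): 300·exp(−0.04951·7) = 212.132 mg/L
Dose 4 (325 mg at t=9 h): 325·exp(−0.04951·4) = 266.609 mg/L
Dose 5 (10 mg at t=12 h): 10·exp(−0.04951·1) = 9.517 mg/L
C(13) = 31.523 + 48.761 + 212.132 + 266.609 + 9.517 = 568.541 mg/L

568.541 mg/L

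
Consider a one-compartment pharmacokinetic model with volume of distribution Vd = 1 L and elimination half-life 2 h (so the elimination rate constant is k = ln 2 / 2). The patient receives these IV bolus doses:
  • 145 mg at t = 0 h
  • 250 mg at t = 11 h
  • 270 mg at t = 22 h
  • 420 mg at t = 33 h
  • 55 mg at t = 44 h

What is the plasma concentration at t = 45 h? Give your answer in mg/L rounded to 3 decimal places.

45.549 mg/L

k = ln 2 / 2 = 0.34657 per h
Dose 1 (145 mg at t=0 h): 145·exp(−0.34657·45) = 0.000 mg/L
Dose 2 (250 mg at t=11 h): 250·exp(−0.34657·34) = 0.002 mg/L
Dose 3 (270 mg at t=22 h): 270·exp(−0.34657·23) = 0.093 mg/L
Dose 4 (420 mg at t=33 h): 420·exp(−0.34657·12) = 6.563 mg/L
Dose 5 (55 mg at t=44 h): 55·exp(−0.34657·1) = 38.891 mg/L
C(45) = 0.000 + 0.002 + 0.093 + 6.563 + 38.891 = 45.549 mg/L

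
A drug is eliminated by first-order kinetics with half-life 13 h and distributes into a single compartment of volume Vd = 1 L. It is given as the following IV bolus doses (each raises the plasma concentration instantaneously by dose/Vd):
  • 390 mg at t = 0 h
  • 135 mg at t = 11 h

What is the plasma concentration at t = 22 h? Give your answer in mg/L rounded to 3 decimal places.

k = ln 2 / 13 = 0.05332 per h
Dose 1 (390 mg at t=0 h): 390·exp(−0.05332·22) = 120.678 mg/L
Dose 2 (135 mg at t=11 h): 135·exp(−0.05332·11) = 75.096 mg/L
C(22) = 120.678 + 75.096 = 195.774 mg/L

195.774 mg/L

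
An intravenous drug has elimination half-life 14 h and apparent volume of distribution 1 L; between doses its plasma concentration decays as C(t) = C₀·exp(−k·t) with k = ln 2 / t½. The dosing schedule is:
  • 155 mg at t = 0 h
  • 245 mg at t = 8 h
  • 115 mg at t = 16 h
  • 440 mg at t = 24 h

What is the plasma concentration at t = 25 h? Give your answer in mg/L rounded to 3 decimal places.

642.944 mg/L

k = ln 2 / 14 = 0.04951 per h
Dose 1 (155 mg at t=0 h): 155·exp(−0.04951·25) = 44.955 mg/L
Dose 2 (245 mg at t=8 h): 245·exp(−0.04951·17) = 105.592 mg/L
Dose 3 (115 mg at t=16 h): 115·exp(−0.04951·9) = 73.651 mg/L
Dose 4 (440 mg at t=24 h): 440·exp(−0.04951·1) = 418.746 mg/L
C(25) = 44.955 + 105.592 + 73.651 + 418.746 = 642.944 mg/L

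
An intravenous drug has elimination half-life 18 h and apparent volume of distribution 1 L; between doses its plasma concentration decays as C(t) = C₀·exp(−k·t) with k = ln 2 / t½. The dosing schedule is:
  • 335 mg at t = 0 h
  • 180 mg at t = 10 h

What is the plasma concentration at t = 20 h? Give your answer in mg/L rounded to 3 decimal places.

277.555 mg/L

k = ln 2 / 18 = 0.03851 per h
Dose 1 (335 mg at t=0 h): 335·exp(−0.03851·20) = 155.084 mg/L
Dose 2 (180 mg at t=10 h): 180·exp(−0.03851·10) = 122.471 mg/L
C(20) = 155.084 + 122.471 = 277.555 mg/L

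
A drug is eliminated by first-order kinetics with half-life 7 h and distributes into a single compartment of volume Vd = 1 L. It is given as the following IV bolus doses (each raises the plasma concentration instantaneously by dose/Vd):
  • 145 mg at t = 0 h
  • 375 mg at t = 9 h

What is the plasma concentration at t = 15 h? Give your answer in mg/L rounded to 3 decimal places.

239.849 mg/L

k = ln 2 / 7 = 0.09902 per h
Dose 1 (145 mg at t=0 h): 145·exp(−0.09902·15) = 32.832 mg/L
Dose 2 (375 mg at t=9 h): 375·exp(−0.09902·6) = 207.017 mg/L
C(15) = 32.832 + 207.017 = 239.849 mg/L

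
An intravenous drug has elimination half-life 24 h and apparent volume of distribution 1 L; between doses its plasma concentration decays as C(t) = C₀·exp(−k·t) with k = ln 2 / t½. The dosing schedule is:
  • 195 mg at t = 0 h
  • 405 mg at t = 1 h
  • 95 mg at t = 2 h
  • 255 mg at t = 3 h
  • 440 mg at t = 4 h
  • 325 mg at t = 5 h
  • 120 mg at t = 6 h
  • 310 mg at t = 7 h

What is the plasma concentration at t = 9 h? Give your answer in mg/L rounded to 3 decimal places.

1836.874 mg/L

k = ln 2 / 24 = 0.02888 per h
Dose 1 (195 mg at t=0 h): 195·exp(−0.02888·9) = 150.366 mg/L
Dose 2 (405 mg at t=1 h): 405·exp(−0.02888·8) = 321.449 mg/L
Dose 3 (95 mg at t=2 h): 95·exp(−0.02888·7) = 77.611 mg/L
Dose 4 (255 mg at t=3 h): 255·exp(−0.02888·6) = 214.429 mg/L
Dose 5 (440 mg at t=4 h): 440·exp(−0.02888·5) = 380.836 mg/L
Dose 6 (325 mg at t=5 h): 325·exp(−0.02888·4) = 289.542 mg/L
Dose 7 (120 mg at t=6 h): 120·exp(−0.02888·3) = 110.040 mg/L
Dose 8 (310 mg at t=7 h): 310·exp(−0.02888·2) = 292.601 mg/L
C(9) = 150.366 + 321.449 + 77.611 + 214.429 + 380.836 + 289.542 + 110.040 + 292.601 = 1836.874 mg/L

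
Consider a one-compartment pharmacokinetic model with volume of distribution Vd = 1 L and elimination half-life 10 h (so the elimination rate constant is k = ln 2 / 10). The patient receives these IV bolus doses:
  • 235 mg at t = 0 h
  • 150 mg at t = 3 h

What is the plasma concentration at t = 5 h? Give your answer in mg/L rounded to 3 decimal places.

296.753 mg/L

k = ln 2 / 10 = 0.06931 per h
Dose 1 (235 mg at t=0 h): 235·exp(−0.06931·5) = 166.170 mg/L
Dose 2 (150 mg at t=3 h): 150·exp(−0.06931·2) = 130.583 mg/L
C(5) = 166.170 + 130.583 = 296.753 mg/L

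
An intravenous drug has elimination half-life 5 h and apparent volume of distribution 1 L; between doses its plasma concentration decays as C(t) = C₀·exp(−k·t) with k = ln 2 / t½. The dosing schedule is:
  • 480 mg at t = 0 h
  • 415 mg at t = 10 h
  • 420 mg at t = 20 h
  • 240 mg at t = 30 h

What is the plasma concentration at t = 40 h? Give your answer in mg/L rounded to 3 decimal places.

94.609 mg/L

k = ln 2 / 5 = 0.13863 per h
Dose 1 (480 mg at t=0 h): 480·exp(−0.13863·40) = 1.875 mg/L
Dose 2 (415 mg at t=10 h): 415·exp(−0.13863·30) = 6.484 mg/L
Dose 3 (420 mg at t=20 h): 420·exp(−0.13863·20) = 26.250 mg/L
Dose 4 (240 mg at t=30 h): 240·exp(−0.13863·10) = 60.000 mg/L
C(40) = 1.875 + 6.484 + 26.250 + 60.000 = 94.609 mg/L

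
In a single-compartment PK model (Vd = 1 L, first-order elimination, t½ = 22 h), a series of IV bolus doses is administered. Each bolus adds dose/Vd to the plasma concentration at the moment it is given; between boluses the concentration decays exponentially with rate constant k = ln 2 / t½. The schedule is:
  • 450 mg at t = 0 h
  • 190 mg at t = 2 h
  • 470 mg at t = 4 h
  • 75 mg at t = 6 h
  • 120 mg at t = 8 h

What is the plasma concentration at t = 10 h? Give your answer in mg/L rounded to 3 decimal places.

1043.887 mg/L

k = ln 2 / 22 = 0.03151 per h
Dose 1 (450 mg at t=0 h): 450·exp(−0.03151·10) = 328.383 mg/L
Dose 2 (190 mg at t=2 h): 190·exp(−0.03151·8) = 147.669 mg/L
Dose 3 (470 mg at t=4 h): 470·exp(−0.03151·6) = 389.044 mg/L
Dose 4 (75 mg at t=6 h): 75·exp(−0.03151·4) = 66.119 mg/L
Dose 5 (120 mg at t=8 h): 120·exp(−0.03151·2) = 112.672 mg/L
C(10) = 328.383 + 147.669 + 389.044 + 66.119 + 112.672 = 1043.887 mg/L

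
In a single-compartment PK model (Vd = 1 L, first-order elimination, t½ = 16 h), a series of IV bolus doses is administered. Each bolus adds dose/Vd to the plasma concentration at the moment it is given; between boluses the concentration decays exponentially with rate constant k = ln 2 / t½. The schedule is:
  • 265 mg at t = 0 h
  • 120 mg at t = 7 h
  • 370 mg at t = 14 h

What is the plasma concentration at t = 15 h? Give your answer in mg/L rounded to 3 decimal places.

577.532 mg/L

k = ln 2 / 16 = 0.04332 per h
Dose 1 (265 mg at t=0 h): 265·exp(−0.04332·15) = 138.366 mg/L
Dose 2 (120 mg at t=7 h): 120·exp(−0.04332·8) = 84.853 mg/L
Dose 3 (370 mg at t=14 h): 370·exp(−0.04332·1) = 354.313 mg/L
C(15) = 138.366 + 84.853 + 354.313 = 577.532 mg/L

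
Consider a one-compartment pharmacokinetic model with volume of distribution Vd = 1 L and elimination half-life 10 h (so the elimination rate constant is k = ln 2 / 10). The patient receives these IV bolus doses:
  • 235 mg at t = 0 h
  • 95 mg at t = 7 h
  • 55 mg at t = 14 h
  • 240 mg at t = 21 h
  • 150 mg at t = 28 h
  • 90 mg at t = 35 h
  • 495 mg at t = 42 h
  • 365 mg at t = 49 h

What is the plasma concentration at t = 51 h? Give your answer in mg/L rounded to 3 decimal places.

688.747 mg/L

k = ln 2 / 10 = 0.06931 per h
Dose 1 (235 mg at t=0 h): 235·exp(−0.06931·51) = 6.852 mg/L
Dose 2 (95 mg at t=7 h): 95·exp(−0.06931·44) = 4.500 mg/L
Dose 3 (55 mg at t=14 h): 55·exp(−0.06931·37) = 4.232 mg/L
Dose 4 (240 mg at t=21 h): 240·exp(−0.06931·30) = 30.000 mg/L
Dose 5 (150 mg at t=28 h): 150·exp(−0.06931·23) = 30.459 mg/L
Dose 6 (90 mg at t=35 h): 90·exp(−0.06931·16) = 29.689 mg/L
Dose 7 (495 mg at t=42 h): 495·exp(−0.06931·9) = 265.264 mg/L
Dose 8 (365 mg at t=49 h): 365·exp(−0.06931·2) = 317.751 mg/L
C(51) = 6.852 + 4.500 + 4.232 + 30.000 + 30.459 + 29.689 + 265.264 + 317.751 = 688.747 mg/L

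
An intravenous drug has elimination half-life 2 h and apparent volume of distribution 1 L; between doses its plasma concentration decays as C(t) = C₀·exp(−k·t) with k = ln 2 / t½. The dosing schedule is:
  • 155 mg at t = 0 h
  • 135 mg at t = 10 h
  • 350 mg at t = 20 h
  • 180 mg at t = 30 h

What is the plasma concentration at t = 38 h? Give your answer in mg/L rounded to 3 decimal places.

11.942 mg/L

k = ln 2 / 2 = 0.34657 per h
Dose 1 (155 mg at t=0 h): 155·exp(−0.34657·38) = 0.000 mg/L
Dose 2 (135 mg at t=10 h): 135·exp(−0.34657·28) = 0.008 mg/L
Dose 3 (350 mg at t=20 h): 350·exp(−0.34657·18) = 0.684 mg/L
Dose 4 (180 mg at t=30 h): 180·exp(−0.34657·8) = 11.250 mg/L
C(38) = 0.000 + 0.008 + 0.684 + 11.250 = 11.942 mg/L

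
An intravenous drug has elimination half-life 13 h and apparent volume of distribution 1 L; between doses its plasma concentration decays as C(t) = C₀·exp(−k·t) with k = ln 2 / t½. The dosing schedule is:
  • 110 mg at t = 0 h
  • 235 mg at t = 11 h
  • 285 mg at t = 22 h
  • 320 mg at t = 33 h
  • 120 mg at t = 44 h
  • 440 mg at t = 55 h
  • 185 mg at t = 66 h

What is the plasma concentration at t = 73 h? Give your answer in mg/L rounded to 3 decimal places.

389.028 mg/L

k = ln 2 / 13 = 0.05332 per h
Dose 1 (110 mg at t=0 h): 110·exp(−0.05332·73) = 2.244 mg/L
Dose 2 (235 mg at t=11 h): 235·exp(−0.05332·62) = 8.618 mg/L
Dose 3 (285 mg at t=22 h): 285·exp(−0.05332·51) = 18.788 mg/L
Dose 4 (320 mg at t=33 h): 320·exp(−0.05332·40) = 37.923 mg/L
Dose 5 (120 mg at t=44 h): 120·exp(−0.05332·29) = 25.565 mg/L
Dose 6 (440 mg at t=55 h): 440·exp(−0.05332·18) = 168.516 mg/L
Dose 7 (185 mg at t=66 h): 185·exp(−0.05332·7) = 127.373 mg/L
C(73) = 2.244 + 8.618 + 18.788 + 37.923 + 25.565 + 168.516 + 127.373 = 389.028 mg/L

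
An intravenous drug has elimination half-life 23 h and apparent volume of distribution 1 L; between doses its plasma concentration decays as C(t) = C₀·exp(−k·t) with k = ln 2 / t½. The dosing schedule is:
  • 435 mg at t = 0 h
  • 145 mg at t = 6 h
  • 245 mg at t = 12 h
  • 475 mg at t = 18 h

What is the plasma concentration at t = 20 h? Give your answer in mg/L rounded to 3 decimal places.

972.899 mg/L

k = ln 2 / 23 = 0.03014 per h
Dose 1 (435 mg at t=0 h): 435·exp(−0.03014·20) = 238.081 mg/L
Dose 2 (145 mg at t=6 h): 145·exp(−0.03014·14) = 95.089 mg/L
Dose 3 (245 mg at t=12 h): 245·exp(−0.03014·8) = 192.513 mg/L
Dose 4 (475 mg at t=18 h): 475·exp(−0.03014·2) = 447.216 mg/L
C(20) = 238.081 + 95.089 + 192.513 + 447.216 = 972.899 mg/L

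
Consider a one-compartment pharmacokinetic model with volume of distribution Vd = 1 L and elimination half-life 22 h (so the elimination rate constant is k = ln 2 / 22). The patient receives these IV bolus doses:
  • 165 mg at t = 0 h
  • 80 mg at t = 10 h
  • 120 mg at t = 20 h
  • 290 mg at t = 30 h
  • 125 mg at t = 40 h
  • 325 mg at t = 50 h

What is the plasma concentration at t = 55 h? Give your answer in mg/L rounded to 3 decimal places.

k = ln 2 / 22 = 0.03151 per h
Dose 1 (165 mg at t=0 h): 165·exp(−0.03151·55) = 29.168 mg/L
Dose 2 (80 mg at t=10 h): 80·exp(−0.03151·45) = 19.380 mg/L
Dose 3 (120 mg at t=20 h): 120·exp(−0.03151·35) = 39.835 mg/L
Dose 4 (290 mg at t=30 h): 290·exp(−0.03151·25) = 131.922 mg/L
Dose 5 (125 mg at t=40 h): 125·exp(−0.03151·15) = 77.922 mg/L
Dose 6 (325 mg at t=50 h): 325·exp(−0.03151·5) = 277.631 mg/L
C(55) = 29.168 + 19.380 + 39.835 + 131.922 + 77.922 + 277.631 = 575.859 mg/L

575.859 mg/L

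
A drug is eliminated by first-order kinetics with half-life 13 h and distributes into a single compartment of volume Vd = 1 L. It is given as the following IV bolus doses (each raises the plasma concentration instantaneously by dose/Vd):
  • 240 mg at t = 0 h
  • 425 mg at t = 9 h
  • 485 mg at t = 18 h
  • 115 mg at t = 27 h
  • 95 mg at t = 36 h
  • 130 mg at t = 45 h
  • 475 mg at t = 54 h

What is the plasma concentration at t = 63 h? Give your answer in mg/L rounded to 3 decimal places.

459.381 mg/L

k = ln 2 / 13 = 0.05332 per h
Dose 1 (240 mg at t=0 h): 240·exp(−0.05332·63) = 8.344 mg/L
Dose 2 (425 mg at t=9 h): 425·exp(−0.05332·54) = 23.876 mg/L
Dose 3 (485 mg at t=18 h): 485·exp(−0.05332·45) = 44.027 mg/L
Dose 4 (115 mg at t=27 h): 115·exp(−0.05332·36) = 16.868 mg/L
Dose 5 (95 mg at t=36 h): 95·exp(−0.05332·27) = 22.517 mg/L
Dose 6 (130 mg at t=45 h): 130·exp(−0.05332·18) = 49.789 mg/L
Dose 7 (475 mg at t=54 h): 475·exp(−0.05332·9) = 293.960 mg/L
C(63) = 8.344 + 23.876 + 44.027 + 16.868 + 22.517 + 49.789 + 293.960 = 459.381 mg/L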